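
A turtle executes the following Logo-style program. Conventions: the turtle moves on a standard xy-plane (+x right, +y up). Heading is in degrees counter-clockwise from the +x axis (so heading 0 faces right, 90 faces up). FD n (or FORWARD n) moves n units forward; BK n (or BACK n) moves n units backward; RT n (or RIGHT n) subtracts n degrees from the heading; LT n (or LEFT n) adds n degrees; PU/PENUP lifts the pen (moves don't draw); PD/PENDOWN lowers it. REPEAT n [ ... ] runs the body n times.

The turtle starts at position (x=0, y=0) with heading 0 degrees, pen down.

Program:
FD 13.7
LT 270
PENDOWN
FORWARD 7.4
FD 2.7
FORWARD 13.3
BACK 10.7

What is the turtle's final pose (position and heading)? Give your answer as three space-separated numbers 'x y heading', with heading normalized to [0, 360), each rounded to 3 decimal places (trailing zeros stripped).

Answer: 13.7 -12.7 270

Derivation:
Executing turtle program step by step:
Start: pos=(0,0), heading=0, pen down
FD 13.7: (0,0) -> (13.7,0) [heading=0, draw]
LT 270: heading 0 -> 270
PD: pen down
FD 7.4: (13.7,0) -> (13.7,-7.4) [heading=270, draw]
FD 2.7: (13.7,-7.4) -> (13.7,-10.1) [heading=270, draw]
FD 13.3: (13.7,-10.1) -> (13.7,-23.4) [heading=270, draw]
BK 10.7: (13.7,-23.4) -> (13.7,-12.7) [heading=270, draw]
Final: pos=(13.7,-12.7), heading=270, 5 segment(s) drawn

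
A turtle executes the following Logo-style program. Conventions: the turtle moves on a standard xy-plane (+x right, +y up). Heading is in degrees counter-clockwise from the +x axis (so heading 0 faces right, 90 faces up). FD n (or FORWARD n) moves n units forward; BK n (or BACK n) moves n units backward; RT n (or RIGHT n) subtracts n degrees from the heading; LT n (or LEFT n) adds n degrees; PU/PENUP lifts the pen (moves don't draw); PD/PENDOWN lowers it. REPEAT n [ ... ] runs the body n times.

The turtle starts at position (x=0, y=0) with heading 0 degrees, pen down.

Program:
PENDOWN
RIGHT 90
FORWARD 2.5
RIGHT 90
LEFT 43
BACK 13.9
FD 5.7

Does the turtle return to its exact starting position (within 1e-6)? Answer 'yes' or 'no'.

Answer: no

Derivation:
Executing turtle program step by step:
Start: pos=(0,0), heading=0, pen down
PD: pen down
RT 90: heading 0 -> 270
FD 2.5: (0,0) -> (0,-2.5) [heading=270, draw]
RT 90: heading 270 -> 180
LT 43: heading 180 -> 223
BK 13.9: (0,-2.5) -> (10.166,6.98) [heading=223, draw]
FD 5.7: (10.166,6.98) -> (5.997,3.092) [heading=223, draw]
Final: pos=(5.997,3.092), heading=223, 3 segment(s) drawn

Start position: (0, 0)
Final position: (5.997, 3.092)
Distance = 6.747; >= 1e-6 -> NOT closed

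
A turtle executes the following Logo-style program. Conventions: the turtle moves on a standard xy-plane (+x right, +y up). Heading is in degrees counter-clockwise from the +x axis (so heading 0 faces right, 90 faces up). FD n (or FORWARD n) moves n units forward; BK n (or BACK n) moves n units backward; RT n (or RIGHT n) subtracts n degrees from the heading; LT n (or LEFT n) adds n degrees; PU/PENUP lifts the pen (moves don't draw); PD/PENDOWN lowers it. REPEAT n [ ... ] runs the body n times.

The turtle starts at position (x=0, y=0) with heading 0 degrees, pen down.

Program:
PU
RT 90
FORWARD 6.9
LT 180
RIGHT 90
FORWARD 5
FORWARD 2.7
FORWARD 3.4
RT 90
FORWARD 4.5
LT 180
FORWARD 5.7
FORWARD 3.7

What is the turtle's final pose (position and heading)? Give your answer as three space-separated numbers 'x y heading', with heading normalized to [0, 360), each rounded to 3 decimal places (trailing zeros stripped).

Executing turtle program step by step:
Start: pos=(0,0), heading=0, pen down
PU: pen up
RT 90: heading 0 -> 270
FD 6.9: (0,0) -> (0,-6.9) [heading=270, move]
LT 180: heading 270 -> 90
RT 90: heading 90 -> 0
FD 5: (0,-6.9) -> (5,-6.9) [heading=0, move]
FD 2.7: (5,-6.9) -> (7.7,-6.9) [heading=0, move]
FD 3.4: (7.7,-6.9) -> (11.1,-6.9) [heading=0, move]
RT 90: heading 0 -> 270
FD 4.5: (11.1,-6.9) -> (11.1,-11.4) [heading=270, move]
LT 180: heading 270 -> 90
FD 5.7: (11.1,-11.4) -> (11.1,-5.7) [heading=90, move]
FD 3.7: (11.1,-5.7) -> (11.1,-2) [heading=90, move]
Final: pos=(11.1,-2), heading=90, 0 segment(s) drawn

Answer: 11.1 -2 90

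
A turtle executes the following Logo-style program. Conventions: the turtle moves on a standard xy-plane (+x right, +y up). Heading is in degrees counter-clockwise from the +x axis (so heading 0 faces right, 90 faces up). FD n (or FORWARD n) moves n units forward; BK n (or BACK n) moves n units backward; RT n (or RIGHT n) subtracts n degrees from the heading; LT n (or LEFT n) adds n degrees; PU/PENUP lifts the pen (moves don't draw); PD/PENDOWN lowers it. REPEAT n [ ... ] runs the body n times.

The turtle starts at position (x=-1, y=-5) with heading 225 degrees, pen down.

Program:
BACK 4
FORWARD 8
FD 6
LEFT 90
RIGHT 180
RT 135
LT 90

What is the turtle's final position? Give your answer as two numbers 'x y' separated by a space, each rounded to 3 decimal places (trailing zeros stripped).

Answer: -8.071 -12.071

Derivation:
Executing turtle program step by step:
Start: pos=(-1,-5), heading=225, pen down
BK 4: (-1,-5) -> (1.828,-2.172) [heading=225, draw]
FD 8: (1.828,-2.172) -> (-3.828,-7.828) [heading=225, draw]
FD 6: (-3.828,-7.828) -> (-8.071,-12.071) [heading=225, draw]
LT 90: heading 225 -> 315
RT 180: heading 315 -> 135
RT 135: heading 135 -> 0
LT 90: heading 0 -> 90
Final: pos=(-8.071,-12.071), heading=90, 3 segment(s) drawn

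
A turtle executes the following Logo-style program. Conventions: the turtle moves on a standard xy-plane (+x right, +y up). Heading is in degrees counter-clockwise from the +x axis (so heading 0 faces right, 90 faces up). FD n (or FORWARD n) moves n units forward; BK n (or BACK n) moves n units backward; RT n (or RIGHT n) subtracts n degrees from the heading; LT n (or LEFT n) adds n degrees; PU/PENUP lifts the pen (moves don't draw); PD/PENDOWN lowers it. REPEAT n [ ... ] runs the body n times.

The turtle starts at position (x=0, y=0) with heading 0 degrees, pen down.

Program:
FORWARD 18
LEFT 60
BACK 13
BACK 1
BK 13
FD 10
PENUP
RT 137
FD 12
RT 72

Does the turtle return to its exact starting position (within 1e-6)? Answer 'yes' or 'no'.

Answer: no

Derivation:
Executing turtle program step by step:
Start: pos=(0,0), heading=0, pen down
FD 18: (0,0) -> (18,0) [heading=0, draw]
LT 60: heading 0 -> 60
BK 13: (18,0) -> (11.5,-11.258) [heading=60, draw]
BK 1: (11.5,-11.258) -> (11,-12.124) [heading=60, draw]
BK 13: (11,-12.124) -> (4.5,-23.383) [heading=60, draw]
FD 10: (4.5,-23.383) -> (9.5,-14.722) [heading=60, draw]
PU: pen up
RT 137: heading 60 -> 283
FD 12: (9.5,-14.722) -> (12.199,-26.415) [heading=283, move]
RT 72: heading 283 -> 211
Final: pos=(12.199,-26.415), heading=211, 5 segment(s) drawn

Start position: (0, 0)
Final position: (12.199, -26.415)
Distance = 29.096; >= 1e-6 -> NOT closed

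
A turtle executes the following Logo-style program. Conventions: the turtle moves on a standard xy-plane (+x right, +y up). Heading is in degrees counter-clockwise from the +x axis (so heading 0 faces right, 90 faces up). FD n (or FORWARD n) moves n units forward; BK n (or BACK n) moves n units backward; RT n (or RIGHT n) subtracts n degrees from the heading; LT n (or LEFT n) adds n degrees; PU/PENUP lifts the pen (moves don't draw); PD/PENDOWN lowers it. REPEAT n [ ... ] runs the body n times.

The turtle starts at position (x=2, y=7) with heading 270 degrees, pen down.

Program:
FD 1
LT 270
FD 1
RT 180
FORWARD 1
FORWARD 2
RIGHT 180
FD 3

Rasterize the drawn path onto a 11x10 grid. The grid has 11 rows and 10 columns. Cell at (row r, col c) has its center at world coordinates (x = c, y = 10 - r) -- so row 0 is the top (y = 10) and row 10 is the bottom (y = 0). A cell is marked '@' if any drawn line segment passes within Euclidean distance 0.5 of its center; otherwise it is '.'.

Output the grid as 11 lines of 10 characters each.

Segment 0: (2,7) -> (2,6)
Segment 1: (2,6) -> (1,6)
Segment 2: (1,6) -> (2,6)
Segment 3: (2,6) -> (4,6)
Segment 4: (4,6) -> (1,6)

Answer: ..........
..........
..........
..@.......
.@@@@.....
..........
..........
..........
..........
..........
..........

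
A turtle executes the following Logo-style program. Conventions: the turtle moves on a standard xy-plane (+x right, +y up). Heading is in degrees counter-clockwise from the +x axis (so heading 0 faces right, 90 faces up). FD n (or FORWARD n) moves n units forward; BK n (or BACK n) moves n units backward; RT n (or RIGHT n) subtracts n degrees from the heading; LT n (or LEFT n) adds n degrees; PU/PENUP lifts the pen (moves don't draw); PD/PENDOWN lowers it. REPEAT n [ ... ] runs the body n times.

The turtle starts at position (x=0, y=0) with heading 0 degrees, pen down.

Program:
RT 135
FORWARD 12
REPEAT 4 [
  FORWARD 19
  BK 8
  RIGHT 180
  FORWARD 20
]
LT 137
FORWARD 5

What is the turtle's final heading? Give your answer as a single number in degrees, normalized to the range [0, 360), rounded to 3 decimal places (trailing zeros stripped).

Executing turtle program step by step:
Start: pos=(0,0), heading=0, pen down
RT 135: heading 0 -> 225
FD 12: (0,0) -> (-8.485,-8.485) [heading=225, draw]
REPEAT 4 [
  -- iteration 1/4 --
  FD 19: (-8.485,-8.485) -> (-21.92,-21.92) [heading=225, draw]
  BK 8: (-21.92,-21.92) -> (-16.263,-16.263) [heading=225, draw]
  RT 180: heading 225 -> 45
  FD 20: (-16.263,-16.263) -> (-2.121,-2.121) [heading=45, draw]
  -- iteration 2/4 --
  FD 19: (-2.121,-2.121) -> (11.314,11.314) [heading=45, draw]
  BK 8: (11.314,11.314) -> (5.657,5.657) [heading=45, draw]
  RT 180: heading 45 -> 225
  FD 20: (5.657,5.657) -> (-8.485,-8.485) [heading=225, draw]
  -- iteration 3/4 --
  FD 19: (-8.485,-8.485) -> (-21.92,-21.92) [heading=225, draw]
  BK 8: (-21.92,-21.92) -> (-16.263,-16.263) [heading=225, draw]
  RT 180: heading 225 -> 45
  FD 20: (-16.263,-16.263) -> (-2.121,-2.121) [heading=45, draw]
  -- iteration 4/4 --
  FD 19: (-2.121,-2.121) -> (11.314,11.314) [heading=45, draw]
  BK 8: (11.314,11.314) -> (5.657,5.657) [heading=45, draw]
  RT 180: heading 45 -> 225
  FD 20: (5.657,5.657) -> (-8.485,-8.485) [heading=225, draw]
]
LT 137: heading 225 -> 2
FD 5: (-8.485,-8.485) -> (-3.488,-8.311) [heading=2, draw]
Final: pos=(-3.488,-8.311), heading=2, 14 segment(s) drawn

Answer: 2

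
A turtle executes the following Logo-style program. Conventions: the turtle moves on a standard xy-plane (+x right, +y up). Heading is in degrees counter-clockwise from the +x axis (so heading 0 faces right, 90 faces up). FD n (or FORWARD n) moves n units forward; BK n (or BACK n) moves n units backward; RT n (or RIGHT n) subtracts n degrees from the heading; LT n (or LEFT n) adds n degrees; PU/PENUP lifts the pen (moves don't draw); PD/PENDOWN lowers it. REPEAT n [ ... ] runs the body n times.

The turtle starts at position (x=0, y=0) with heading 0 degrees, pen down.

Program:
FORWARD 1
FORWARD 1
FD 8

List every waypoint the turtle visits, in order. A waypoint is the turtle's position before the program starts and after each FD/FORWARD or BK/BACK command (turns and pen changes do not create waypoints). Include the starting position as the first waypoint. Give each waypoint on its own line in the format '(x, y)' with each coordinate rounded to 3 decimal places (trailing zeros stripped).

Answer: (0, 0)
(1, 0)
(2, 0)
(10, 0)

Derivation:
Executing turtle program step by step:
Start: pos=(0,0), heading=0, pen down
FD 1: (0,0) -> (1,0) [heading=0, draw]
FD 1: (1,0) -> (2,0) [heading=0, draw]
FD 8: (2,0) -> (10,0) [heading=0, draw]
Final: pos=(10,0), heading=0, 3 segment(s) drawn
Waypoints (4 total):
(0, 0)
(1, 0)
(2, 0)
(10, 0)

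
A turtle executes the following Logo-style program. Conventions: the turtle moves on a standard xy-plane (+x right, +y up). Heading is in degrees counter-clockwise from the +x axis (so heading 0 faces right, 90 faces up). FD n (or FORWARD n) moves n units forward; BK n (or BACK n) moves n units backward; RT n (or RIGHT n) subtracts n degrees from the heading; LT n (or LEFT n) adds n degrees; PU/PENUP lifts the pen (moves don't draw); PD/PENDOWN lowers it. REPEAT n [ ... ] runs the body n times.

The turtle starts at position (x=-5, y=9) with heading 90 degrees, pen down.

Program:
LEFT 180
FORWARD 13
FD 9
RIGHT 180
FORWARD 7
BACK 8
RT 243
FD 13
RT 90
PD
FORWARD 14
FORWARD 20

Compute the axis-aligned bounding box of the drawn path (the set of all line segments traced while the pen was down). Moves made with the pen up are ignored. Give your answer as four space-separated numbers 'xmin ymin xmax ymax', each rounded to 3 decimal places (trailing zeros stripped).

Executing turtle program step by step:
Start: pos=(-5,9), heading=90, pen down
LT 180: heading 90 -> 270
FD 13: (-5,9) -> (-5,-4) [heading=270, draw]
FD 9: (-5,-4) -> (-5,-13) [heading=270, draw]
RT 180: heading 270 -> 90
FD 7: (-5,-13) -> (-5,-6) [heading=90, draw]
BK 8: (-5,-6) -> (-5,-14) [heading=90, draw]
RT 243: heading 90 -> 207
FD 13: (-5,-14) -> (-16.583,-19.902) [heading=207, draw]
RT 90: heading 207 -> 117
PD: pen down
FD 14: (-16.583,-19.902) -> (-22.939,-7.428) [heading=117, draw]
FD 20: (-22.939,-7.428) -> (-32.019,10.392) [heading=117, draw]
Final: pos=(-32.019,10.392), heading=117, 7 segment(s) drawn

Segment endpoints: x in {-32.019, -22.939, -16.583, -5, -5, -5, -5}, y in {-19.902, -14, -13, -7.428, -6, -4, 9, 10.392}
xmin=-32.019, ymin=-19.902, xmax=-5, ymax=10.392

Answer: -32.019 -19.902 -5 10.392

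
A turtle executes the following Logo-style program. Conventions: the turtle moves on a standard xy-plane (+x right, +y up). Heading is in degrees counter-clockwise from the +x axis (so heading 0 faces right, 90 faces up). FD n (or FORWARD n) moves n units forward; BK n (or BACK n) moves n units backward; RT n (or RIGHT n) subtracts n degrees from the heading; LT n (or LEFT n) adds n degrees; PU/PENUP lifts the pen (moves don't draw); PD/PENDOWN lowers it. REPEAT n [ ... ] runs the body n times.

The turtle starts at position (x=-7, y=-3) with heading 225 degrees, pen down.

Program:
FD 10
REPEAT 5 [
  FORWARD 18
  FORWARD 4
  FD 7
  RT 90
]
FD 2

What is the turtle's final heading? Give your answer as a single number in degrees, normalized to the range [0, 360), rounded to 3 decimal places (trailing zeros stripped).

Answer: 135

Derivation:
Executing turtle program step by step:
Start: pos=(-7,-3), heading=225, pen down
FD 10: (-7,-3) -> (-14.071,-10.071) [heading=225, draw]
REPEAT 5 [
  -- iteration 1/5 --
  FD 18: (-14.071,-10.071) -> (-26.799,-22.799) [heading=225, draw]
  FD 4: (-26.799,-22.799) -> (-29.627,-25.627) [heading=225, draw]
  FD 7: (-29.627,-25.627) -> (-34.577,-30.577) [heading=225, draw]
  RT 90: heading 225 -> 135
  -- iteration 2/5 --
  FD 18: (-34.577,-30.577) -> (-47.305,-17.849) [heading=135, draw]
  FD 4: (-47.305,-17.849) -> (-50.134,-15.021) [heading=135, draw]
  FD 7: (-50.134,-15.021) -> (-55.083,-10.071) [heading=135, draw]
  RT 90: heading 135 -> 45
  -- iteration 3/5 --
  FD 18: (-55.083,-10.071) -> (-42.355,2.657) [heading=45, draw]
  FD 4: (-42.355,2.657) -> (-39.527,5.485) [heading=45, draw]
  FD 7: (-39.527,5.485) -> (-34.577,10.435) [heading=45, draw]
  RT 90: heading 45 -> 315
  -- iteration 4/5 --
  FD 18: (-34.577,10.435) -> (-21.849,-2.293) [heading=315, draw]
  FD 4: (-21.849,-2.293) -> (-19.021,-5.121) [heading=315, draw]
  FD 7: (-19.021,-5.121) -> (-14.071,-10.071) [heading=315, draw]
  RT 90: heading 315 -> 225
  -- iteration 5/5 --
  FD 18: (-14.071,-10.071) -> (-26.799,-22.799) [heading=225, draw]
  FD 4: (-26.799,-22.799) -> (-29.627,-25.627) [heading=225, draw]
  FD 7: (-29.627,-25.627) -> (-34.577,-30.577) [heading=225, draw]
  RT 90: heading 225 -> 135
]
FD 2: (-34.577,-30.577) -> (-35.991,-29.163) [heading=135, draw]
Final: pos=(-35.991,-29.163), heading=135, 17 segment(s) drawn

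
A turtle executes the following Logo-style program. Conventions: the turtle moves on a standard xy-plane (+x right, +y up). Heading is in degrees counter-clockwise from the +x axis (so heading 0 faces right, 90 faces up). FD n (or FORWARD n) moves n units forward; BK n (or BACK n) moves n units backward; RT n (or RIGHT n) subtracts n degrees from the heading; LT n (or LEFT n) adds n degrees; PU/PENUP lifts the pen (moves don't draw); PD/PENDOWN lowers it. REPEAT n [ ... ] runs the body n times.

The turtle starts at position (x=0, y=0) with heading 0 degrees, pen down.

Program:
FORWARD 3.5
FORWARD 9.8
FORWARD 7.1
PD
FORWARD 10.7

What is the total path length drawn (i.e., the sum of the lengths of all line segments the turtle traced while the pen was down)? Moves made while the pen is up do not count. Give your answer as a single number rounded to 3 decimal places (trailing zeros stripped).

Answer: 31.1

Derivation:
Executing turtle program step by step:
Start: pos=(0,0), heading=0, pen down
FD 3.5: (0,0) -> (3.5,0) [heading=0, draw]
FD 9.8: (3.5,0) -> (13.3,0) [heading=0, draw]
FD 7.1: (13.3,0) -> (20.4,0) [heading=0, draw]
PD: pen down
FD 10.7: (20.4,0) -> (31.1,0) [heading=0, draw]
Final: pos=(31.1,0), heading=0, 4 segment(s) drawn

Segment lengths:
  seg 1: (0,0) -> (3.5,0), length = 3.5
  seg 2: (3.5,0) -> (13.3,0), length = 9.8
  seg 3: (13.3,0) -> (20.4,0), length = 7.1
  seg 4: (20.4,0) -> (31.1,0), length = 10.7
Total = 31.1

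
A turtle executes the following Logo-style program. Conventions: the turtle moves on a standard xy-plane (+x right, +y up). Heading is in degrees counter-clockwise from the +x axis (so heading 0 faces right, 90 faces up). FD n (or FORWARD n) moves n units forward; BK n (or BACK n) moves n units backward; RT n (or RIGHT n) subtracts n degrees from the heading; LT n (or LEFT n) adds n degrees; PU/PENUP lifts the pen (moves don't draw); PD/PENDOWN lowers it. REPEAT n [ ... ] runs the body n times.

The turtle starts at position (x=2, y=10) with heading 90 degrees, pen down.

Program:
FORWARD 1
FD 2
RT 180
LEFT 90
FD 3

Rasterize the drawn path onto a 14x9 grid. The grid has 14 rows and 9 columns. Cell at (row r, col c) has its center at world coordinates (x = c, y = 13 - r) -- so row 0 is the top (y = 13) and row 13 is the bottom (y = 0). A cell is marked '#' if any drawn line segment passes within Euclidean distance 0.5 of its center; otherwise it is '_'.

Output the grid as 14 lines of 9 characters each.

Answer: __####___
__#______
__#______
__#______
_________
_________
_________
_________
_________
_________
_________
_________
_________
_________

Derivation:
Segment 0: (2,10) -> (2,11)
Segment 1: (2,11) -> (2,13)
Segment 2: (2,13) -> (5,13)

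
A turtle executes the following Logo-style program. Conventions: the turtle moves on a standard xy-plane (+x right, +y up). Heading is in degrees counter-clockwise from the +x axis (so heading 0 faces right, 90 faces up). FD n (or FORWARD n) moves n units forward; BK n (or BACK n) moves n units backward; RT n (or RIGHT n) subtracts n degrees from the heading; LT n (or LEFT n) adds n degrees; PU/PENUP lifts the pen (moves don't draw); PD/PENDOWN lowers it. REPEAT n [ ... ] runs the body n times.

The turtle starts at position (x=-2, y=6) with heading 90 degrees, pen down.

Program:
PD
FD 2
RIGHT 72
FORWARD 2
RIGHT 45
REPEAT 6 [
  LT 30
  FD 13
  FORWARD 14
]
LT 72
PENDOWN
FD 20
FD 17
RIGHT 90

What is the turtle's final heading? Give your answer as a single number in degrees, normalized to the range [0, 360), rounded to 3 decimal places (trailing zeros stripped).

Executing turtle program step by step:
Start: pos=(-2,6), heading=90, pen down
PD: pen down
FD 2: (-2,6) -> (-2,8) [heading=90, draw]
RT 72: heading 90 -> 18
FD 2: (-2,8) -> (-0.098,8.618) [heading=18, draw]
RT 45: heading 18 -> 333
REPEAT 6 [
  -- iteration 1/6 --
  LT 30: heading 333 -> 3
  FD 13: (-0.098,8.618) -> (12.884,9.298) [heading=3, draw]
  FD 14: (12.884,9.298) -> (26.865,10.031) [heading=3, draw]
  -- iteration 2/6 --
  LT 30: heading 3 -> 33
  FD 13: (26.865,10.031) -> (37.768,17.111) [heading=33, draw]
  FD 14: (37.768,17.111) -> (49.509,24.736) [heading=33, draw]
  -- iteration 3/6 --
  LT 30: heading 33 -> 63
  FD 13: (49.509,24.736) -> (55.411,36.319) [heading=63, draw]
  FD 14: (55.411,36.319) -> (61.767,48.794) [heading=63, draw]
  -- iteration 4/6 --
  LT 30: heading 63 -> 93
  FD 13: (61.767,48.794) -> (61.087,61.776) [heading=93, draw]
  FD 14: (61.087,61.776) -> (60.354,75.757) [heading=93, draw]
  -- iteration 5/6 --
  LT 30: heading 93 -> 123
  FD 13: (60.354,75.757) -> (53.274,86.659) [heading=123, draw]
  FD 14: (53.274,86.659) -> (45.649,98.401) [heading=123, draw]
  -- iteration 6/6 --
  LT 30: heading 123 -> 153
  FD 13: (45.649,98.401) -> (34.066,104.303) [heading=153, draw]
  FD 14: (34.066,104.303) -> (21.591,110.658) [heading=153, draw]
]
LT 72: heading 153 -> 225
PD: pen down
FD 20: (21.591,110.658) -> (7.449,96.516) [heading=225, draw]
FD 17: (7.449,96.516) -> (-4.571,84.495) [heading=225, draw]
RT 90: heading 225 -> 135
Final: pos=(-4.571,84.495), heading=135, 16 segment(s) drawn

Answer: 135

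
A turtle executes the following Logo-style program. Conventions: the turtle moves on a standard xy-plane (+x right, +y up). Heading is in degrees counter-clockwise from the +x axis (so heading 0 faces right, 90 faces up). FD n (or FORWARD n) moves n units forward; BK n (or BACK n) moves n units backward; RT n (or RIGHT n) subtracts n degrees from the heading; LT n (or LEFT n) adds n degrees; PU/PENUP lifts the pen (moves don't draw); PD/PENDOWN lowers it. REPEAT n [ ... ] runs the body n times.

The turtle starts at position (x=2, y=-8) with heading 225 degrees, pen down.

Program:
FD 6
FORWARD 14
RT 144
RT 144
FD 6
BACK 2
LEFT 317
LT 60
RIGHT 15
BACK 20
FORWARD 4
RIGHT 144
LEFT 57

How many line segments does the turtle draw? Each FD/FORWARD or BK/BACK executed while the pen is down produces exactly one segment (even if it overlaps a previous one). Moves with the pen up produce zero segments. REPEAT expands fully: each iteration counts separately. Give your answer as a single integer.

Executing turtle program step by step:
Start: pos=(2,-8), heading=225, pen down
FD 6: (2,-8) -> (-2.243,-12.243) [heading=225, draw]
FD 14: (-2.243,-12.243) -> (-12.142,-22.142) [heading=225, draw]
RT 144: heading 225 -> 81
RT 144: heading 81 -> 297
FD 6: (-12.142,-22.142) -> (-9.418,-27.488) [heading=297, draw]
BK 2: (-9.418,-27.488) -> (-10.326,-25.706) [heading=297, draw]
LT 317: heading 297 -> 254
LT 60: heading 254 -> 314
RT 15: heading 314 -> 299
BK 20: (-10.326,-25.706) -> (-20.022,-8.214) [heading=299, draw]
FD 4: (-20.022,-8.214) -> (-18.083,-11.712) [heading=299, draw]
RT 144: heading 299 -> 155
LT 57: heading 155 -> 212
Final: pos=(-18.083,-11.712), heading=212, 6 segment(s) drawn
Segments drawn: 6

Answer: 6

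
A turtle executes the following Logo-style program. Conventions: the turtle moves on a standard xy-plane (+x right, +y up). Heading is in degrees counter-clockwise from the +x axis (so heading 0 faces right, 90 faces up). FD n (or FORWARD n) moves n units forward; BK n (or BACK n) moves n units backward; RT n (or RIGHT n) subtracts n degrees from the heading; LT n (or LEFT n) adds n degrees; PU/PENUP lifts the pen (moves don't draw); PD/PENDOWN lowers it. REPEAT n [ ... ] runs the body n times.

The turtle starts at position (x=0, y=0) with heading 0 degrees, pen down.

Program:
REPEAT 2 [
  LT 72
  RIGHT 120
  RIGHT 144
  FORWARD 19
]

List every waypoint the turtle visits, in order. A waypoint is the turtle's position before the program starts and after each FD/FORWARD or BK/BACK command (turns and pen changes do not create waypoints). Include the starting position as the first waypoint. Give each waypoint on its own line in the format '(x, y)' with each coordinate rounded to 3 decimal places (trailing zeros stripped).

Answer: (0, 0)
(-18.585, 3.95)
(-1.227, -3.778)

Derivation:
Executing turtle program step by step:
Start: pos=(0,0), heading=0, pen down
REPEAT 2 [
  -- iteration 1/2 --
  LT 72: heading 0 -> 72
  RT 120: heading 72 -> 312
  RT 144: heading 312 -> 168
  FD 19: (0,0) -> (-18.585,3.95) [heading=168, draw]
  -- iteration 2/2 --
  LT 72: heading 168 -> 240
  RT 120: heading 240 -> 120
  RT 144: heading 120 -> 336
  FD 19: (-18.585,3.95) -> (-1.227,-3.778) [heading=336, draw]
]
Final: pos=(-1.227,-3.778), heading=336, 2 segment(s) drawn
Waypoints (3 total):
(0, 0)
(-18.585, 3.95)
(-1.227, -3.778)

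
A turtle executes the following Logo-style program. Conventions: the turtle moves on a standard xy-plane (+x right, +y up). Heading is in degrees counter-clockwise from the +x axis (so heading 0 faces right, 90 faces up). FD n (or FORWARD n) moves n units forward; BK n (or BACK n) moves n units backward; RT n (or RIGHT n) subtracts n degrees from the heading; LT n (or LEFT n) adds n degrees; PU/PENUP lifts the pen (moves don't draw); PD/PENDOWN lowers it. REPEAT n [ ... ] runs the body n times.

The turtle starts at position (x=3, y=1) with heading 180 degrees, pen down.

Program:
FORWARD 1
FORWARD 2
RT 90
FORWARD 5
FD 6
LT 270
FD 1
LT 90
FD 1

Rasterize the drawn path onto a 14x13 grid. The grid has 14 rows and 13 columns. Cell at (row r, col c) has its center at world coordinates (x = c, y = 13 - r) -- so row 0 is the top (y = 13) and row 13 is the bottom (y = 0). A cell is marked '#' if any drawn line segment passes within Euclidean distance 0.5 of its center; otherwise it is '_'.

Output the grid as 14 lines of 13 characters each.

Segment 0: (3,1) -> (2,1)
Segment 1: (2,1) -> (0,1)
Segment 2: (0,1) -> (0,6)
Segment 3: (0,6) -> (0,12)
Segment 4: (0,12) -> (1,12)
Segment 5: (1,12) -> (1,13)

Answer: _#___________
##___________
#____________
#____________
#____________
#____________
#____________
#____________
#____________
#____________
#____________
#____________
####_________
_____________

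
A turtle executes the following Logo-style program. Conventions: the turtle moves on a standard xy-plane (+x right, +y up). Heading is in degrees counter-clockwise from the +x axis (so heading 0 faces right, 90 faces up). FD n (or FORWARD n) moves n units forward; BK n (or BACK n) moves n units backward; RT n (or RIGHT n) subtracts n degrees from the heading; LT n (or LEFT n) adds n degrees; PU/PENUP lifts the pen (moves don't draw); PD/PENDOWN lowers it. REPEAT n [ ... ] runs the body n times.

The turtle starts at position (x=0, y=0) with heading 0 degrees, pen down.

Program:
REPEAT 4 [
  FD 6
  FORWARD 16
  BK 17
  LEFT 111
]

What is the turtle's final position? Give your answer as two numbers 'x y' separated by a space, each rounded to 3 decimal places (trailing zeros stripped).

Executing turtle program step by step:
Start: pos=(0,0), heading=0, pen down
REPEAT 4 [
  -- iteration 1/4 --
  FD 6: (0,0) -> (6,0) [heading=0, draw]
  FD 16: (6,0) -> (22,0) [heading=0, draw]
  BK 17: (22,0) -> (5,0) [heading=0, draw]
  LT 111: heading 0 -> 111
  -- iteration 2/4 --
  FD 6: (5,0) -> (2.85,5.601) [heading=111, draw]
  FD 16: (2.85,5.601) -> (-2.884,20.539) [heading=111, draw]
  BK 17: (-2.884,20.539) -> (3.208,4.668) [heading=111, draw]
  LT 111: heading 111 -> 222
  -- iteration 3/4 --
  FD 6: (3.208,4.668) -> (-1.251,0.653) [heading=222, draw]
  FD 16: (-1.251,0.653) -> (-13.141,-10.053) [heading=222, draw]
  BK 17: (-13.141,-10.053) -> (-0.508,1.322) [heading=222, draw]
  LT 111: heading 222 -> 333
  -- iteration 4/4 --
  FD 6: (-0.508,1.322) -> (4.838,-1.402) [heading=333, draw]
  FD 16: (4.838,-1.402) -> (19.095,-8.666) [heading=333, draw]
  BK 17: (19.095,-8.666) -> (3.947,-0.948) [heading=333, draw]
  LT 111: heading 333 -> 84
]
Final: pos=(3.947,-0.948), heading=84, 12 segment(s) drawn

Answer: 3.947 -0.948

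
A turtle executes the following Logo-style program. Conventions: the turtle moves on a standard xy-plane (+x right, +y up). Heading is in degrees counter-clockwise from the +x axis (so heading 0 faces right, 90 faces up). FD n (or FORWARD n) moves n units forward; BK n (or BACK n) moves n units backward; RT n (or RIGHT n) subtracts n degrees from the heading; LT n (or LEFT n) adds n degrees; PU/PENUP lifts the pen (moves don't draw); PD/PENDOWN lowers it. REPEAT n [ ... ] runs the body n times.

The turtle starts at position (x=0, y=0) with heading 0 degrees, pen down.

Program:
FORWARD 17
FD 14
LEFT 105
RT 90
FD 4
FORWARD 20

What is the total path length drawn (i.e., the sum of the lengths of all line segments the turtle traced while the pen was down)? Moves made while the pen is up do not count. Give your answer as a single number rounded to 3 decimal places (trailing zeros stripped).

Answer: 55

Derivation:
Executing turtle program step by step:
Start: pos=(0,0), heading=0, pen down
FD 17: (0,0) -> (17,0) [heading=0, draw]
FD 14: (17,0) -> (31,0) [heading=0, draw]
LT 105: heading 0 -> 105
RT 90: heading 105 -> 15
FD 4: (31,0) -> (34.864,1.035) [heading=15, draw]
FD 20: (34.864,1.035) -> (54.182,6.212) [heading=15, draw]
Final: pos=(54.182,6.212), heading=15, 4 segment(s) drawn

Segment lengths:
  seg 1: (0,0) -> (17,0), length = 17
  seg 2: (17,0) -> (31,0), length = 14
  seg 3: (31,0) -> (34.864,1.035), length = 4
  seg 4: (34.864,1.035) -> (54.182,6.212), length = 20
Total = 55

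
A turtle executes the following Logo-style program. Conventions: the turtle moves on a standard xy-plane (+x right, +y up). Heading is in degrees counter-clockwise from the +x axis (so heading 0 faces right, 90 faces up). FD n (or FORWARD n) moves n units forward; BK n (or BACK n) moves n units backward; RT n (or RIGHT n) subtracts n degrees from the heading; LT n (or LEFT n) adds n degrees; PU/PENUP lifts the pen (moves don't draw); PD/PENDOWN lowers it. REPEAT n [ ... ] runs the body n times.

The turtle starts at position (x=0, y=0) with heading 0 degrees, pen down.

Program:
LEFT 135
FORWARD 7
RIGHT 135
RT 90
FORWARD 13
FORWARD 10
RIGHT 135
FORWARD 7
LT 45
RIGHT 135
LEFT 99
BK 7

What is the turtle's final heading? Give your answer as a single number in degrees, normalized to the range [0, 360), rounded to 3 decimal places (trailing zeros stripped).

Executing turtle program step by step:
Start: pos=(0,0), heading=0, pen down
LT 135: heading 0 -> 135
FD 7: (0,0) -> (-4.95,4.95) [heading=135, draw]
RT 135: heading 135 -> 0
RT 90: heading 0 -> 270
FD 13: (-4.95,4.95) -> (-4.95,-8.05) [heading=270, draw]
FD 10: (-4.95,-8.05) -> (-4.95,-18.05) [heading=270, draw]
RT 135: heading 270 -> 135
FD 7: (-4.95,-18.05) -> (-9.899,-13.101) [heading=135, draw]
LT 45: heading 135 -> 180
RT 135: heading 180 -> 45
LT 99: heading 45 -> 144
BK 7: (-9.899,-13.101) -> (-4.236,-17.215) [heading=144, draw]
Final: pos=(-4.236,-17.215), heading=144, 5 segment(s) drawn

Answer: 144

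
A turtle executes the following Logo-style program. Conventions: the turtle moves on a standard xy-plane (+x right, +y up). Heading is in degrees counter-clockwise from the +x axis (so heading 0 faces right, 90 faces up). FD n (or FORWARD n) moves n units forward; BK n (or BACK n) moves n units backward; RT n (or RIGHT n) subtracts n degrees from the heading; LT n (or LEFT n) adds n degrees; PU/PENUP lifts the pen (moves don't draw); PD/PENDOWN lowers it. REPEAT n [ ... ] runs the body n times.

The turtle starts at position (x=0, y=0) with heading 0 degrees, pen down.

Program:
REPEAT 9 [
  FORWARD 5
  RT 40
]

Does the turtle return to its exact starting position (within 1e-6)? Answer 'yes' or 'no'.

Executing turtle program step by step:
Start: pos=(0,0), heading=0, pen down
REPEAT 9 [
  -- iteration 1/9 --
  FD 5: (0,0) -> (5,0) [heading=0, draw]
  RT 40: heading 0 -> 320
  -- iteration 2/9 --
  FD 5: (5,0) -> (8.83,-3.214) [heading=320, draw]
  RT 40: heading 320 -> 280
  -- iteration 3/9 --
  FD 5: (8.83,-3.214) -> (9.698,-8.138) [heading=280, draw]
  RT 40: heading 280 -> 240
  -- iteration 4/9 --
  FD 5: (9.698,-8.138) -> (7.198,-12.468) [heading=240, draw]
  RT 40: heading 240 -> 200
  -- iteration 5/9 --
  FD 5: (7.198,-12.468) -> (2.5,-14.178) [heading=200, draw]
  RT 40: heading 200 -> 160
  -- iteration 6/9 --
  FD 5: (2.5,-14.178) -> (-2.198,-12.468) [heading=160, draw]
  RT 40: heading 160 -> 120
  -- iteration 7/9 --
  FD 5: (-2.198,-12.468) -> (-4.698,-8.138) [heading=120, draw]
  RT 40: heading 120 -> 80
  -- iteration 8/9 --
  FD 5: (-4.698,-8.138) -> (-3.83,-3.214) [heading=80, draw]
  RT 40: heading 80 -> 40
  -- iteration 9/9 --
  FD 5: (-3.83,-3.214) -> (0,0) [heading=40, draw]
  RT 40: heading 40 -> 0
]
Final: pos=(0,0), heading=0, 9 segment(s) drawn

Start position: (0, 0)
Final position: (0, 0)
Distance = 0; < 1e-6 -> CLOSED

Answer: yes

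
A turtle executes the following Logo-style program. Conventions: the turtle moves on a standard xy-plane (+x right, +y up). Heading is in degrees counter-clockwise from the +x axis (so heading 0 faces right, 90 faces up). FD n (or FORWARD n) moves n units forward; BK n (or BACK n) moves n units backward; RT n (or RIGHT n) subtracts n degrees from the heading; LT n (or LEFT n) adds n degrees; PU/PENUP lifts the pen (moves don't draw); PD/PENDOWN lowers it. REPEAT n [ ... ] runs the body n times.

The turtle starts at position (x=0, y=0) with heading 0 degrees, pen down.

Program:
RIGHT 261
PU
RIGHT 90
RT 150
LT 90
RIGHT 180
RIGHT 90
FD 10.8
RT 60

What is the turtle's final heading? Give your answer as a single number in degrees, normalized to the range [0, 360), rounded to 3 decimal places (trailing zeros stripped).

Executing turtle program step by step:
Start: pos=(0,0), heading=0, pen down
RT 261: heading 0 -> 99
PU: pen up
RT 90: heading 99 -> 9
RT 150: heading 9 -> 219
LT 90: heading 219 -> 309
RT 180: heading 309 -> 129
RT 90: heading 129 -> 39
FD 10.8: (0,0) -> (8.393,6.797) [heading=39, move]
RT 60: heading 39 -> 339
Final: pos=(8.393,6.797), heading=339, 0 segment(s) drawn

Answer: 339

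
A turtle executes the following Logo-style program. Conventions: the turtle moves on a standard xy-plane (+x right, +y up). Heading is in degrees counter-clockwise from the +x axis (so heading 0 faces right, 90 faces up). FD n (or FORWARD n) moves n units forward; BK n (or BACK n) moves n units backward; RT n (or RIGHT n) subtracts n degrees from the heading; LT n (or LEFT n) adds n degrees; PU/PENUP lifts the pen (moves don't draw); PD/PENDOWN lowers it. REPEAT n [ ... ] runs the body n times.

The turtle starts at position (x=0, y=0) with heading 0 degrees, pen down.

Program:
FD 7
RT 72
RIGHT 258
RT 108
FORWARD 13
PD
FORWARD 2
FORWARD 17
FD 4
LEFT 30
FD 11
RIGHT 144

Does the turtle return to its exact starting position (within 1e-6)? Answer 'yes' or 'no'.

Answer: no

Derivation:
Executing turtle program step by step:
Start: pos=(0,0), heading=0, pen down
FD 7: (0,0) -> (7,0) [heading=0, draw]
RT 72: heading 0 -> 288
RT 258: heading 288 -> 30
RT 108: heading 30 -> 282
FD 13: (7,0) -> (9.703,-12.716) [heading=282, draw]
PD: pen down
FD 2: (9.703,-12.716) -> (10.119,-14.672) [heading=282, draw]
FD 17: (10.119,-14.672) -> (13.653,-31.301) [heading=282, draw]
FD 4: (13.653,-31.301) -> (14.485,-35.213) [heading=282, draw]
LT 30: heading 282 -> 312
FD 11: (14.485,-35.213) -> (21.845,-43.388) [heading=312, draw]
RT 144: heading 312 -> 168
Final: pos=(21.845,-43.388), heading=168, 6 segment(s) drawn

Start position: (0, 0)
Final position: (21.845, -43.388)
Distance = 48.577; >= 1e-6 -> NOT closed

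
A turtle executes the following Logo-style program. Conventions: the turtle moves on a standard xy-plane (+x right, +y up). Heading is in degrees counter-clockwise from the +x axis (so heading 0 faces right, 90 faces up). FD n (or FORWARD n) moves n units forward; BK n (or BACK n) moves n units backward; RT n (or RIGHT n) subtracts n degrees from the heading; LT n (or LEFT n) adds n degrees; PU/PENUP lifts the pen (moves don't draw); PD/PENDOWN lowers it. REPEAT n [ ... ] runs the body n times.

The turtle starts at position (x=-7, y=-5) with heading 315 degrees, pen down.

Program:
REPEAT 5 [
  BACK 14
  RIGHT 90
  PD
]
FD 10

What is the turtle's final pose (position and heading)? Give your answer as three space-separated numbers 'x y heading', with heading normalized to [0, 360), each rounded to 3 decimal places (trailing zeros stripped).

Answer: -23.971 -2.172 225

Derivation:
Executing turtle program step by step:
Start: pos=(-7,-5), heading=315, pen down
REPEAT 5 [
  -- iteration 1/5 --
  BK 14: (-7,-5) -> (-16.899,4.899) [heading=315, draw]
  RT 90: heading 315 -> 225
  PD: pen down
  -- iteration 2/5 --
  BK 14: (-16.899,4.899) -> (-7,14.799) [heading=225, draw]
  RT 90: heading 225 -> 135
  PD: pen down
  -- iteration 3/5 --
  BK 14: (-7,14.799) -> (2.899,4.899) [heading=135, draw]
  RT 90: heading 135 -> 45
  PD: pen down
  -- iteration 4/5 --
  BK 14: (2.899,4.899) -> (-7,-5) [heading=45, draw]
  RT 90: heading 45 -> 315
  PD: pen down
  -- iteration 5/5 --
  BK 14: (-7,-5) -> (-16.899,4.899) [heading=315, draw]
  RT 90: heading 315 -> 225
  PD: pen down
]
FD 10: (-16.899,4.899) -> (-23.971,-2.172) [heading=225, draw]
Final: pos=(-23.971,-2.172), heading=225, 6 segment(s) drawn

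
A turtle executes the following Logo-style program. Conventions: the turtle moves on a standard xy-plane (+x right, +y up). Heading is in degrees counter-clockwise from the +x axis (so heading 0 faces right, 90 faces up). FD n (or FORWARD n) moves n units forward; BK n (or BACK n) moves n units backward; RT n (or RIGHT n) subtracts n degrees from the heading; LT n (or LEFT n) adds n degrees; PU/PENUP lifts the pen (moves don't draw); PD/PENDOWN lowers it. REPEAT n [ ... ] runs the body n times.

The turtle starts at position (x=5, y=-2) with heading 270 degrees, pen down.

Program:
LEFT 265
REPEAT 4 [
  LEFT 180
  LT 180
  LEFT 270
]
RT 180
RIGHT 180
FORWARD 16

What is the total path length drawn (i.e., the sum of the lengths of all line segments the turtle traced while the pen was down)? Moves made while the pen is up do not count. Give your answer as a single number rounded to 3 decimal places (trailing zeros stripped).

Answer: 16

Derivation:
Executing turtle program step by step:
Start: pos=(5,-2), heading=270, pen down
LT 265: heading 270 -> 175
REPEAT 4 [
  -- iteration 1/4 --
  LT 180: heading 175 -> 355
  LT 180: heading 355 -> 175
  LT 270: heading 175 -> 85
  -- iteration 2/4 --
  LT 180: heading 85 -> 265
  LT 180: heading 265 -> 85
  LT 270: heading 85 -> 355
  -- iteration 3/4 --
  LT 180: heading 355 -> 175
  LT 180: heading 175 -> 355
  LT 270: heading 355 -> 265
  -- iteration 4/4 --
  LT 180: heading 265 -> 85
  LT 180: heading 85 -> 265
  LT 270: heading 265 -> 175
]
RT 180: heading 175 -> 355
RT 180: heading 355 -> 175
FD 16: (5,-2) -> (-10.939,-0.606) [heading=175, draw]
Final: pos=(-10.939,-0.606), heading=175, 1 segment(s) drawn

Segment lengths:
  seg 1: (5,-2) -> (-10.939,-0.606), length = 16
Total = 16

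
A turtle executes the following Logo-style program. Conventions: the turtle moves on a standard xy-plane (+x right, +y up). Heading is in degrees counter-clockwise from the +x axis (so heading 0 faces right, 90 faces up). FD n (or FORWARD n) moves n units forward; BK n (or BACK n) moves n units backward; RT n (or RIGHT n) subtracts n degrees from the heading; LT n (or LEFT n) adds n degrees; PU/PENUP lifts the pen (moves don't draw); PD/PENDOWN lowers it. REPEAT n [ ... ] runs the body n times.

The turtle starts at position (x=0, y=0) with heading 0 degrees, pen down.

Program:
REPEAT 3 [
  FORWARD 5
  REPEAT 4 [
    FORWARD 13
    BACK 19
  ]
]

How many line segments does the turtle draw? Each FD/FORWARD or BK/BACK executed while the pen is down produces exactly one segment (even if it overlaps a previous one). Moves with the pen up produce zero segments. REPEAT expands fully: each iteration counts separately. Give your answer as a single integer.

Executing turtle program step by step:
Start: pos=(0,0), heading=0, pen down
REPEAT 3 [
  -- iteration 1/3 --
  FD 5: (0,0) -> (5,0) [heading=0, draw]
  REPEAT 4 [
    -- iteration 1/4 --
    FD 13: (5,0) -> (18,0) [heading=0, draw]
    BK 19: (18,0) -> (-1,0) [heading=0, draw]
    -- iteration 2/4 --
    FD 13: (-1,0) -> (12,0) [heading=0, draw]
    BK 19: (12,0) -> (-7,0) [heading=0, draw]
    -- iteration 3/4 --
    FD 13: (-7,0) -> (6,0) [heading=0, draw]
    BK 19: (6,0) -> (-13,0) [heading=0, draw]
    -- iteration 4/4 --
    FD 13: (-13,0) -> (0,0) [heading=0, draw]
    BK 19: (0,0) -> (-19,0) [heading=0, draw]
  ]
  -- iteration 2/3 --
  FD 5: (-19,0) -> (-14,0) [heading=0, draw]
  REPEAT 4 [
    -- iteration 1/4 --
    FD 13: (-14,0) -> (-1,0) [heading=0, draw]
    BK 19: (-1,0) -> (-20,0) [heading=0, draw]
    -- iteration 2/4 --
    FD 13: (-20,0) -> (-7,0) [heading=0, draw]
    BK 19: (-7,0) -> (-26,0) [heading=0, draw]
    -- iteration 3/4 --
    FD 13: (-26,0) -> (-13,0) [heading=0, draw]
    BK 19: (-13,0) -> (-32,0) [heading=0, draw]
    -- iteration 4/4 --
    FD 13: (-32,0) -> (-19,0) [heading=0, draw]
    BK 19: (-19,0) -> (-38,0) [heading=0, draw]
  ]
  -- iteration 3/3 --
  FD 5: (-38,0) -> (-33,0) [heading=0, draw]
  REPEAT 4 [
    -- iteration 1/4 --
    FD 13: (-33,0) -> (-20,0) [heading=0, draw]
    BK 19: (-20,0) -> (-39,0) [heading=0, draw]
    -- iteration 2/4 --
    FD 13: (-39,0) -> (-26,0) [heading=0, draw]
    BK 19: (-26,0) -> (-45,0) [heading=0, draw]
    -- iteration 3/4 --
    FD 13: (-45,0) -> (-32,0) [heading=0, draw]
    BK 19: (-32,0) -> (-51,0) [heading=0, draw]
    -- iteration 4/4 --
    FD 13: (-51,0) -> (-38,0) [heading=0, draw]
    BK 19: (-38,0) -> (-57,0) [heading=0, draw]
  ]
]
Final: pos=(-57,0), heading=0, 27 segment(s) drawn
Segments drawn: 27

Answer: 27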